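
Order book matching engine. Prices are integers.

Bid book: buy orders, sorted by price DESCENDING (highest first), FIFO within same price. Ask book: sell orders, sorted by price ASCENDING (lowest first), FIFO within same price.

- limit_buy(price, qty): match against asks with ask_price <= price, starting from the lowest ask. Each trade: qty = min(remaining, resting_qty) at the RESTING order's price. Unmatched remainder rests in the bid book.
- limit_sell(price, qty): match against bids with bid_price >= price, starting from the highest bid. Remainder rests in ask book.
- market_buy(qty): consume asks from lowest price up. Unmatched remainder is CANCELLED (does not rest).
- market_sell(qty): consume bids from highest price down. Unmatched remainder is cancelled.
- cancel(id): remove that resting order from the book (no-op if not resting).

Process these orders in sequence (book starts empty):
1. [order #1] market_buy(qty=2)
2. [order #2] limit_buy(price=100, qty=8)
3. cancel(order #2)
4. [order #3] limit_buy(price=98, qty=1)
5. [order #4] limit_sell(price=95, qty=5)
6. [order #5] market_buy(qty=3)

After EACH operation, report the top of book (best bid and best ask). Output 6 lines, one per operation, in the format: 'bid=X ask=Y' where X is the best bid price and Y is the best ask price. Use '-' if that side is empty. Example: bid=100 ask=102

After op 1 [order #1] market_buy(qty=2): fills=none; bids=[-] asks=[-]
After op 2 [order #2] limit_buy(price=100, qty=8): fills=none; bids=[#2:8@100] asks=[-]
After op 3 cancel(order #2): fills=none; bids=[-] asks=[-]
After op 4 [order #3] limit_buy(price=98, qty=1): fills=none; bids=[#3:1@98] asks=[-]
After op 5 [order #4] limit_sell(price=95, qty=5): fills=#3x#4:1@98; bids=[-] asks=[#4:4@95]
After op 6 [order #5] market_buy(qty=3): fills=#5x#4:3@95; bids=[-] asks=[#4:1@95]

Answer: bid=- ask=-
bid=100 ask=-
bid=- ask=-
bid=98 ask=-
bid=- ask=95
bid=- ask=95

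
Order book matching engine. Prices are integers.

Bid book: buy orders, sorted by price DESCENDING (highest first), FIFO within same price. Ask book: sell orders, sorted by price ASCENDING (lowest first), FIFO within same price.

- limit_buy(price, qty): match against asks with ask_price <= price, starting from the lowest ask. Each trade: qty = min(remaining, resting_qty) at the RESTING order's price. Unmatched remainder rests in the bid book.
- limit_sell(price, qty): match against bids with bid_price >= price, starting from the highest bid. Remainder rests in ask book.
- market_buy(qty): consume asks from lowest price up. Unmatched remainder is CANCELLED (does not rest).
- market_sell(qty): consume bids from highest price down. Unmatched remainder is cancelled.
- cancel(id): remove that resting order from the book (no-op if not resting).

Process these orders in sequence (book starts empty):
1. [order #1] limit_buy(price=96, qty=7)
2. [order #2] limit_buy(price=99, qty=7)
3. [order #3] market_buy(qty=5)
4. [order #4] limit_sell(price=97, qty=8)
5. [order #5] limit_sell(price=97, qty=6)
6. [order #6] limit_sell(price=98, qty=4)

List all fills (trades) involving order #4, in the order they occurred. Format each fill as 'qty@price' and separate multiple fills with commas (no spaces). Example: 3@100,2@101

Answer: 7@99

Derivation:
After op 1 [order #1] limit_buy(price=96, qty=7): fills=none; bids=[#1:7@96] asks=[-]
After op 2 [order #2] limit_buy(price=99, qty=7): fills=none; bids=[#2:7@99 #1:7@96] asks=[-]
After op 3 [order #3] market_buy(qty=5): fills=none; bids=[#2:7@99 #1:7@96] asks=[-]
After op 4 [order #4] limit_sell(price=97, qty=8): fills=#2x#4:7@99; bids=[#1:7@96] asks=[#4:1@97]
After op 5 [order #5] limit_sell(price=97, qty=6): fills=none; bids=[#1:7@96] asks=[#4:1@97 #5:6@97]
After op 6 [order #6] limit_sell(price=98, qty=4): fills=none; bids=[#1:7@96] asks=[#4:1@97 #5:6@97 #6:4@98]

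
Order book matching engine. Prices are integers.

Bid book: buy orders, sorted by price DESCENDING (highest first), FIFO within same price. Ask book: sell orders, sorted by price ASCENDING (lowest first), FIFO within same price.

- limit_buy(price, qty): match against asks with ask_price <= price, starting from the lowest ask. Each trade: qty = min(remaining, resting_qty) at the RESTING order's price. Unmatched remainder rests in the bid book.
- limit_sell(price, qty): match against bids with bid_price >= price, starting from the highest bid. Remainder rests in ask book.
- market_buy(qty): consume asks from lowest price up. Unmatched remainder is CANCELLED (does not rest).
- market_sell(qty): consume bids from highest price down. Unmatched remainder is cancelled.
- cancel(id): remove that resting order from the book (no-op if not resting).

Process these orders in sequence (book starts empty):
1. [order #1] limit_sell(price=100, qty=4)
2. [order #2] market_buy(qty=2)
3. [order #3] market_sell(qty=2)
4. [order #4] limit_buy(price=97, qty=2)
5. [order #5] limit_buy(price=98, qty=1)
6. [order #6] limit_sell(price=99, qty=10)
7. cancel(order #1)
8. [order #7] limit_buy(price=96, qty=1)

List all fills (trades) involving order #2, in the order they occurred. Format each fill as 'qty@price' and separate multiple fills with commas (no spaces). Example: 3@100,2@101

After op 1 [order #1] limit_sell(price=100, qty=4): fills=none; bids=[-] asks=[#1:4@100]
After op 2 [order #2] market_buy(qty=2): fills=#2x#1:2@100; bids=[-] asks=[#1:2@100]
After op 3 [order #3] market_sell(qty=2): fills=none; bids=[-] asks=[#1:2@100]
After op 4 [order #4] limit_buy(price=97, qty=2): fills=none; bids=[#4:2@97] asks=[#1:2@100]
After op 5 [order #5] limit_buy(price=98, qty=1): fills=none; bids=[#5:1@98 #4:2@97] asks=[#1:2@100]
After op 6 [order #6] limit_sell(price=99, qty=10): fills=none; bids=[#5:1@98 #4:2@97] asks=[#6:10@99 #1:2@100]
After op 7 cancel(order #1): fills=none; bids=[#5:1@98 #4:2@97] asks=[#6:10@99]
After op 8 [order #7] limit_buy(price=96, qty=1): fills=none; bids=[#5:1@98 #4:2@97 #7:1@96] asks=[#6:10@99]

Answer: 2@100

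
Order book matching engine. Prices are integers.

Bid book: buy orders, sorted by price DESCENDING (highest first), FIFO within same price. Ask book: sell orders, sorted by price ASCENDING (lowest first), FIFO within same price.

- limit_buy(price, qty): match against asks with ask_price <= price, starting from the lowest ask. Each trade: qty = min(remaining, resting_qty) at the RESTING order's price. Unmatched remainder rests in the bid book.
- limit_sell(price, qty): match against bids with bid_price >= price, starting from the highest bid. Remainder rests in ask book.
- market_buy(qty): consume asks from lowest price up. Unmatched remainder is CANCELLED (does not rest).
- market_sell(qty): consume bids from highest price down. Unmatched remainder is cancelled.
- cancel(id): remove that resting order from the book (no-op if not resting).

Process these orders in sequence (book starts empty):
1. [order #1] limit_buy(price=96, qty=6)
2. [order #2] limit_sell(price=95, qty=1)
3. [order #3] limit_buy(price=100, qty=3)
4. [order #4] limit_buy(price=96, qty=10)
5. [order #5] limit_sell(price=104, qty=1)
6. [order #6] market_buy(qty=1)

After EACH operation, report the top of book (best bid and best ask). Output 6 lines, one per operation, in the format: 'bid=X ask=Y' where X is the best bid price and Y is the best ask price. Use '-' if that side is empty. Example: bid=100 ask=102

Answer: bid=96 ask=-
bid=96 ask=-
bid=100 ask=-
bid=100 ask=-
bid=100 ask=104
bid=100 ask=-

Derivation:
After op 1 [order #1] limit_buy(price=96, qty=6): fills=none; bids=[#1:6@96] asks=[-]
After op 2 [order #2] limit_sell(price=95, qty=1): fills=#1x#2:1@96; bids=[#1:5@96] asks=[-]
After op 3 [order #3] limit_buy(price=100, qty=3): fills=none; bids=[#3:3@100 #1:5@96] asks=[-]
After op 4 [order #4] limit_buy(price=96, qty=10): fills=none; bids=[#3:3@100 #1:5@96 #4:10@96] asks=[-]
After op 5 [order #5] limit_sell(price=104, qty=1): fills=none; bids=[#3:3@100 #1:5@96 #4:10@96] asks=[#5:1@104]
After op 6 [order #6] market_buy(qty=1): fills=#6x#5:1@104; bids=[#3:3@100 #1:5@96 #4:10@96] asks=[-]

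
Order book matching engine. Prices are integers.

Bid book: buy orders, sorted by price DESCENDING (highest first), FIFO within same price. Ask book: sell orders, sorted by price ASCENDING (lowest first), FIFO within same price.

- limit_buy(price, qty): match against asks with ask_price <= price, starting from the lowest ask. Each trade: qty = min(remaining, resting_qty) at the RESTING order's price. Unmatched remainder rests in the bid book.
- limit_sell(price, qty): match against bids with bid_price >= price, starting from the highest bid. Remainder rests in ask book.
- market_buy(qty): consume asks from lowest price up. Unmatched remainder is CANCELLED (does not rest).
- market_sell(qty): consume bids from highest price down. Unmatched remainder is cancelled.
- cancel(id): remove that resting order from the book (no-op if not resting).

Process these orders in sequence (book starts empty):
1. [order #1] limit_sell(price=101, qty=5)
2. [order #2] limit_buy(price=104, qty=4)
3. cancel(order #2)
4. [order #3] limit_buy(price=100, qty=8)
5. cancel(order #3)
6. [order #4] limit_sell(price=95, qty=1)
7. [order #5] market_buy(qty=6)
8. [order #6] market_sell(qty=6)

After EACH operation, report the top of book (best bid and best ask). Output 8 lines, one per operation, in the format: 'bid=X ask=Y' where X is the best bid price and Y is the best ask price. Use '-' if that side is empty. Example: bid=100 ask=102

After op 1 [order #1] limit_sell(price=101, qty=5): fills=none; bids=[-] asks=[#1:5@101]
After op 2 [order #2] limit_buy(price=104, qty=4): fills=#2x#1:4@101; bids=[-] asks=[#1:1@101]
After op 3 cancel(order #2): fills=none; bids=[-] asks=[#1:1@101]
After op 4 [order #3] limit_buy(price=100, qty=8): fills=none; bids=[#3:8@100] asks=[#1:1@101]
After op 5 cancel(order #3): fills=none; bids=[-] asks=[#1:1@101]
After op 6 [order #4] limit_sell(price=95, qty=1): fills=none; bids=[-] asks=[#4:1@95 #1:1@101]
After op 7 [order #5] market_buy(qty=6): fills=#5x#4:1@95 #5x#1:1@101; bids=[-] asks=[-]
After op 8 [order #6] market_sell(qty=6): fills=none; bids=[-] asks=[-]

Answer: bid=- ask=101
bid=- ask=101
bid=- ask=101
bid=100 ask=101
bid=- ask=101
bid=- ask=95
bid=- ask=-
bid=- ask=-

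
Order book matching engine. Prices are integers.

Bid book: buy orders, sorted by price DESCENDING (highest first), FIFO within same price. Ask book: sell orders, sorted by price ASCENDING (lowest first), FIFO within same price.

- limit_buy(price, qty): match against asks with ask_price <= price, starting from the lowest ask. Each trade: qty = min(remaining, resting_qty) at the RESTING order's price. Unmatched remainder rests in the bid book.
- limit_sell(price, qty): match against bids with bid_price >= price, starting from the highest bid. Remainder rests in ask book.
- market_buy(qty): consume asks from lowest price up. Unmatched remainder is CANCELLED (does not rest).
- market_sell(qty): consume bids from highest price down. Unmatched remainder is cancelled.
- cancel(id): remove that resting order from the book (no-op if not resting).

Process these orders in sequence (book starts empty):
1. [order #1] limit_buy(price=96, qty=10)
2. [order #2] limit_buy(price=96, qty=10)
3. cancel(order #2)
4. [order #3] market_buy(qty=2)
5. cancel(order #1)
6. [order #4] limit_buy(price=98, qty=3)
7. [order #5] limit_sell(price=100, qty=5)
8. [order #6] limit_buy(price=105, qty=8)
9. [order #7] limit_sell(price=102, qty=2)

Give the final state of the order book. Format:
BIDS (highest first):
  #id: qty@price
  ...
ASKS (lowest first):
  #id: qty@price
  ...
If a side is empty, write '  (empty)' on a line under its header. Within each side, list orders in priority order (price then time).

After op 1 [order #1] limit_buy(price=96, qty=10): fills=none; bids=[#1:10@96] asks=[-]
After op 2 [order #2] limit_buy(price=96, qty=10): fills=none; bids=[#1:10@96 #2:10@96] asks=[-]
After op 3 cancel(order #2): fills=none; bids=[#1:10@96] asks=[-]
After op 4 [order #3] market_buy(qty=2): fills=none; bids=[#1:10@96] asks=[-]
After op 5 cancel(order #1): fills=none; bids=[-] asks=[-]
After op 6 [order #4] limit_buy(price=98, qty=3): fills=none; bids=[#4:3@98] asks=[-]
After op 7 [order #5] limit_sell(price=100, qty=5): fills=none; bids=[#4:3@98] asks=[#5:5@100]
After op 8 [order #6] limit_buy(price=105, qty=8): fills=#6x#5:5@100; bids=[#6:3@105 #4:3@98] asks=[-]
After op 9 [order #7] limit_sell(price=102, qty=2): fills=#6x#7:2@105; bids=[#6:1@105 #4:3@98] asks=[-]

Answer: BIDS (highest first):
  #6: 1@105
  #4: 3@98
ASKS (lowest first):
  (empty)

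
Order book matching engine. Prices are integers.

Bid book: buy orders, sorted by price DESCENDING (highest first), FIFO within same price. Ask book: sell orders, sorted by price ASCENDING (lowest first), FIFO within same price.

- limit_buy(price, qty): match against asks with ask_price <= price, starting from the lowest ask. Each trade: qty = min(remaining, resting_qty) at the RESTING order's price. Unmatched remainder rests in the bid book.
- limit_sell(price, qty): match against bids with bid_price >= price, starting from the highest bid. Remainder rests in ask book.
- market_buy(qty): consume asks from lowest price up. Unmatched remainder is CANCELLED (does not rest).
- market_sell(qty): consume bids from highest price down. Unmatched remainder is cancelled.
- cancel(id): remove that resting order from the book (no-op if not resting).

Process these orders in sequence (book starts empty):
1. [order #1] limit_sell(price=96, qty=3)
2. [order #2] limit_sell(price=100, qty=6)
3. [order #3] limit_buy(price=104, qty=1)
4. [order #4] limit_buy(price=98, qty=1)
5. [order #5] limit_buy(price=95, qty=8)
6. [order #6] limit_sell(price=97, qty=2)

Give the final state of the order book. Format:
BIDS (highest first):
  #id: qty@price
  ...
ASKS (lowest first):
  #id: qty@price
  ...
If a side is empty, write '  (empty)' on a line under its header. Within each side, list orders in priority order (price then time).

After op 1 [order #1] limit_sell(price=96, qty=3): fills=none; bids=[-] asks=[#1:3@96]
After op 2 [order #2] limit_sell(price=100, qty=6): fills=none; bids=[-] asks=[#1:3@96 #2:6@100]
After op 3 [order #3] limit_buy(price=104, qty=1): fills=#3x#1:1@96; bids=[-] asks=[#1:2@96 #2:6@100]
After op 4 [order #4] limit_buy(price=98, qty=1): fills=#4x#1:1@96; bids=[-] asks=[#1:1@96 #2:6@100]
After op 5 [order #5] limit_buy(price=95, qty=8): fills=none; bids=[#5:8@95] asks=[#1:1@96 #2:6@100]
After op 6 [order #6] limit_sell(price=97, qty=2): fills=none; bids=[#5:8@95] asks=[#1:1@96 #6:2@97 #2:6@100]

Answer: BIDS (highest first):
  #5: 8@95
ASKS (lowest first):
  #1: 1@96
  #6: 2@97
  #2: 6@100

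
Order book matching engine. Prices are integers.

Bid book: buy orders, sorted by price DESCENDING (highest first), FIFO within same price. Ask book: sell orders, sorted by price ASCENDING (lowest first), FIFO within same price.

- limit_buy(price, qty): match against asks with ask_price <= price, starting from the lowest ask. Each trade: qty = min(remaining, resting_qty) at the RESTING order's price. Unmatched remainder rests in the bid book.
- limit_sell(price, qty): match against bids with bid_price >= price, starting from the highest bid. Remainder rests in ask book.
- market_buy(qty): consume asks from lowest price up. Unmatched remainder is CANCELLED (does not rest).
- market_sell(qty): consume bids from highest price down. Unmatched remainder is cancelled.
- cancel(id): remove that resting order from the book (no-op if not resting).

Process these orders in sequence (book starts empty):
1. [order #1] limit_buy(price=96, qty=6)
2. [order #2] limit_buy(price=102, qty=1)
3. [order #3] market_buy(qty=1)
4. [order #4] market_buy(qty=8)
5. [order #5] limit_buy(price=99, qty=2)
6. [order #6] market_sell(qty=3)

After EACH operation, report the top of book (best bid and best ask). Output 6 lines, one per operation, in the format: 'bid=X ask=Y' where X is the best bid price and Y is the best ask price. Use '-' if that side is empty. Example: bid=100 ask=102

After op 1 [order #1] limit_buy(price=96, qty=6): fills=none; bids=[#1:6@96] asks=[-]
After op 2 [order #2] limit_buy(price=102, qty=1): fills=none; bids=[#2:1@102 #1:6@96] asks=[-]
After op 3 [order #3] market_buy(qty=1): fills=none; bids=[#2:1@102 #1:6@96] asks=[-]
After op 4 [order #4] market_buy(qty=8): fills=none; bids=[#2:1@102 #1:6@96] asks=[-]
After op 5 [order #5] limit_buy(price=99, qty=2): fills=none; bids=[#2:1@102 #5:2@99 #1:6@96] asks=[-]
After op 6 [order #6] market_sell(qty=3): fills=#2x#6:1@102 #5x#6:2@99; bids=[#1:6@96] asks=[-]

Answer: bid=96 ask=-
bid=102 ask=-
bid=102 ask=-
bid=102 ask=-
bid=102 ask=-
bid=96 ask=-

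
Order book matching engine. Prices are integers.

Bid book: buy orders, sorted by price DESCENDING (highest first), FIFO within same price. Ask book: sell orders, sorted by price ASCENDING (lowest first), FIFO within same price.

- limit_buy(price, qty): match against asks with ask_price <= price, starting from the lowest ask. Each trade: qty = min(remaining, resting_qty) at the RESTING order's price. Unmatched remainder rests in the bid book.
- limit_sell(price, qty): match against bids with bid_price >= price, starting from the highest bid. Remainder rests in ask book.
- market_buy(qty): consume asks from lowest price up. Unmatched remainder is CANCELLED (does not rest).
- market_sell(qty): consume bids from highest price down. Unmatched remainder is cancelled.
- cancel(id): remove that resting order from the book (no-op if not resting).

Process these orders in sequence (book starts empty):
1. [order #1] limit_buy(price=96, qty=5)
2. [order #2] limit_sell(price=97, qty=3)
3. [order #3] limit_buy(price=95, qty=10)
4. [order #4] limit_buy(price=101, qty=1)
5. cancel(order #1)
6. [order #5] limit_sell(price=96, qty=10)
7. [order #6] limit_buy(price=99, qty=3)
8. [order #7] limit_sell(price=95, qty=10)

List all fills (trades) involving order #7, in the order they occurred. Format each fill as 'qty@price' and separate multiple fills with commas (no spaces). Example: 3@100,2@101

Answer: 10@95

Derivation:
After op 1 [order #1] limit_buy(price=96, qty=5): fills=none; bids=[#1:5@96] asks=[-]
After op 2 [order #2] limit_sell(price=97, qty=3): fills=none; bids=[#1:5@96] asks=[#2:3@97]
After op 3 [order #3] limit_buy(price=95, qty=10): fills=none; bids=[#1:5@96 #3:10@95] asks=[#2:3@97]
After op 4 [order #4] limit_buy(price=101, qty=1): fills=#4x#2:1@97; bids=[#1:5@96 #3:10@95] asks=[#2:2@97]
After op 5 cancel(order #1): fills=none; bids=[#3:10@95] asks=[#2:2@97]
After op 6 [order #5] limit_sell(price=96, qty=10): fills=none; bids=[#3:10@95] asks=[#5:10@96 #2:2@97]
After op 7 [order #6] limit_buy(price=99, qty=3): fills=#6x#5:3@96; bids=[#3:10@95] asks=[#5:7@96 #2:2@97]
After op 8 [order #7] limit_sell(price=95, qty=10): fills=#3x#7:10@95; bids=[-] asks=[#5:7@96 #2:2@97]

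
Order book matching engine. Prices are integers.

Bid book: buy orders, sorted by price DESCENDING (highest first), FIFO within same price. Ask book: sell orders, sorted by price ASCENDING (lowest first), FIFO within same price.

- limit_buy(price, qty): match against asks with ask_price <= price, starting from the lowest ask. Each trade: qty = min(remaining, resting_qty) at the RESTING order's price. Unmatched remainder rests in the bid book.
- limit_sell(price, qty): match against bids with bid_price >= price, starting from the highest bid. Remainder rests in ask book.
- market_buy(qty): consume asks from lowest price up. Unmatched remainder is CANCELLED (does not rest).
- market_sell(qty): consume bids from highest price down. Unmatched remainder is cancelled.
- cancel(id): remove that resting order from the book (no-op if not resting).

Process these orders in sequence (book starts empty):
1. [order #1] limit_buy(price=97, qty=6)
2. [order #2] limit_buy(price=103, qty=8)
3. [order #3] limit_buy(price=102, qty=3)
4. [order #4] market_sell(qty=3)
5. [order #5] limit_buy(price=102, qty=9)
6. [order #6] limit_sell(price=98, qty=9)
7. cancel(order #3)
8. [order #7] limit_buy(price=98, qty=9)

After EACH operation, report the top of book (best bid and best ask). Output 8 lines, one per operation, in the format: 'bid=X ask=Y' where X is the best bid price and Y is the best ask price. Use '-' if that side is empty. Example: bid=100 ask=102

Answer: bid=97 ask=-
bid=103 ask=-
bid=103 ask=-
bid=103 ask=-
bid=103 ask=-
bid=102 ask=-
bid=102 ask=-
bid=102 ask=-

Derivation:
After op 1 [order #1] limit_buy(price=97, qty=6): fills=none; bids=[#1:6@97] asks=[-]
After op 2 [order #2] limit_buy(price=103, qty=8): fills=none; bids=[#2:8@103 #1:6@97] asks=[-]
After op 3 [order #3] limit_buy(price=102, qty=3): fills=none; bids=[#2:8@103 #3:3@102 #1:6@97] asks=[-]
After op 4 [order #4] market_sell(qty=3): fills=#2x#4:3@103; bids=[#2:5@103 #3:3@102 #1:6@97] asks=[-]
After op 5 [order #5] limit_buy(price=102, qty=9): fills=none; bids=[#2:5@103 #3:3@102 #5:9@102 #1:6@97] asks=[-]
After op 6 [order #6] limit_sell(price=98, qty=9): fills=#2x#6:5@103 #3x#6:3@102 #5x#6:1@102; bids=[#5:8@102 #1:6@97] asks=[-]
After op 7 cancel(order #3): fills=none; bids=[#5:8@102 #1:6@97] asks=[-]
After op 8 [order #7] limit_buy(price=98, qty=9): fills=none; bids=[#5:8@102 #7:9@98 #1:6@97] asks=[-]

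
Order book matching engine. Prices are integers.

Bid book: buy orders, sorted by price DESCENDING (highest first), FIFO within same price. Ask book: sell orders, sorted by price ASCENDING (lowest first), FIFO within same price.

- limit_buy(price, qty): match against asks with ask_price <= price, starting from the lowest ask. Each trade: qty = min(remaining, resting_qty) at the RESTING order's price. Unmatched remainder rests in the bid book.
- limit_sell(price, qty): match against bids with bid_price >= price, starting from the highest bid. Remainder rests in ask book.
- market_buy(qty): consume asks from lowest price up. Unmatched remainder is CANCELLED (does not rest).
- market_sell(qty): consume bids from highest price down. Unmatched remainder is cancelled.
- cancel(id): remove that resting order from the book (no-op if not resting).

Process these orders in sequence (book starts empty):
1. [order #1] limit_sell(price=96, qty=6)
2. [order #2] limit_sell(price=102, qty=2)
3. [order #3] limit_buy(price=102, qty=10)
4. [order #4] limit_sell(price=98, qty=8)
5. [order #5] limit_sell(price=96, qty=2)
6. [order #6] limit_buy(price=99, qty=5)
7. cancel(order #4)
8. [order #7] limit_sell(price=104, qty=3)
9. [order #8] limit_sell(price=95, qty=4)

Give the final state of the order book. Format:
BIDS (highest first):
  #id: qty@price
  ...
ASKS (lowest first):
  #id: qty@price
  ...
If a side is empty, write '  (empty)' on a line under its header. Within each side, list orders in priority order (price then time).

Answer: BIDS (highest first):
  (empty)
ASKS (lowest first):
  #8: 4@95
  #7: 3@104

Derivation:
After op 1 [order #1] limit_sell(price=96, qty=6): fills=none; bids=[-] asks=[#1:6@96]
After op 2 [order #2] limit_sell(price=102, qty=2): fills=none; bids=[-] asks=[#1:6@96 #2:2@102]
After op 3 [order #3] limit_buy(price=102, qty=10): fills=#3x#1:6@96 #3x#2:2@102; bids=[#3:2@102] asks=[-]
After op 4 [order #4] limit_sell(price=98, qty=8): fills=#3x#4:2@102; bids=[-] asks=[#4:6@98]
After op 5 [order #5] limit_sell(price=96, qty=2): fills=none; bids=[-] asks=[#5:2@96 #4:6@98]
After op 6 [order #6] limit_buy(price=99, qty=5): fills=#6x#5:2@96 #6x#4:3@98; bids=[-] asks=[#4:3@98]
After op 7 cancel(order #4): fills=none; bids=[-] asks=[-]
After op 8 [order #7] limit_sell(price=104, qty=3): fills=none; bids=[-] asks=[#7:3@104]
After op 9 [order #8] limit_sell(price=95, qty=4): fills=none; bids=[-] asks=[#8:4@95 #7:3@104]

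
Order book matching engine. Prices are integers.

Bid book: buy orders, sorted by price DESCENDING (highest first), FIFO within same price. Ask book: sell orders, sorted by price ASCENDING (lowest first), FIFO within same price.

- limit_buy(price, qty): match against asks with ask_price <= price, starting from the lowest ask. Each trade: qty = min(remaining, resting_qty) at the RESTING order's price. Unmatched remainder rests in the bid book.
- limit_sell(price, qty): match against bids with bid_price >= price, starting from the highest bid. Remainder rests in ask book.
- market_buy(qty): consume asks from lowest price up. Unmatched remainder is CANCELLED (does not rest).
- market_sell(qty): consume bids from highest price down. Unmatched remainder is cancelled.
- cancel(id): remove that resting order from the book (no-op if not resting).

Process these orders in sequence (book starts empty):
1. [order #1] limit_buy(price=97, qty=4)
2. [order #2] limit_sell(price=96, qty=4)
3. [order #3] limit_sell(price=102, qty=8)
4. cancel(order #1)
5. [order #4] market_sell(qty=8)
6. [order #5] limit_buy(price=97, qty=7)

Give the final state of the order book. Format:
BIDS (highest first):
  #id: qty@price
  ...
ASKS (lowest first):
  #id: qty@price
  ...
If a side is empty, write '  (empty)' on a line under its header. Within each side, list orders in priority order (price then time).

After op 1 [order #1] limit_buy(price=97, qty=4): fills=none; bids=[#1:4@97] asks=[-]
After op 2 [order #2] limit_sell(price=96, qty=4): fills=#1x#2:4@97; bids=[-] asks=[-]
After op 3 [order #3] limit_sell(price=102, qty=8): fills=none; bids=[-] asks=[#3:8@102]
After op 4 cancel(order #1): fills=none; bids=[-] asks=[#3:8@102]
After op 5 [order #4] market_sell(qty=8): fills=none; bids=[-] asks=[#3:8@102]
After op 6 [order #5] limit_buy(price=97, qty=7): fills=none; bids=[#5:7@97] asks=[#3:8@102]

Answer: BIDS (highest first):
  #5: 7@97
ASKS (lowest first):
  #3: 8@102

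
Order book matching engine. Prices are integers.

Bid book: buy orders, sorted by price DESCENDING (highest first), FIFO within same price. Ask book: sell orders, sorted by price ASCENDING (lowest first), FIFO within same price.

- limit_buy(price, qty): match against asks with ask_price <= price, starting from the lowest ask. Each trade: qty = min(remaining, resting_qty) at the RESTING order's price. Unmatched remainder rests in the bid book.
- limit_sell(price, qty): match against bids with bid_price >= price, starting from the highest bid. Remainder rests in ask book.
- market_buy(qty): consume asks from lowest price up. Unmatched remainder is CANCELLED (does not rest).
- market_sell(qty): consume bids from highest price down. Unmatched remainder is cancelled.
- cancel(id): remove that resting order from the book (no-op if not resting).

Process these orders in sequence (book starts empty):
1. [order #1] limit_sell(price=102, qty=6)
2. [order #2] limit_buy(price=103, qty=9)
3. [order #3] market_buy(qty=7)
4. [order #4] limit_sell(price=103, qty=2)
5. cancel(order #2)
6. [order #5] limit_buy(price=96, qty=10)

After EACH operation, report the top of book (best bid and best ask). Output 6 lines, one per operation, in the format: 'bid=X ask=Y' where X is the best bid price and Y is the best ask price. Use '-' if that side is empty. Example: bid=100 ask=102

After op 1 [order #1] limit_sell(price=102, qty=6): fills=none; bids=[-] asks=[#1:6@102]
After op 2 [order #2] limit_buy(price=103, qty=9): fills=#2x#1:6@102; bids=[#2:3@103] asks=[-]
After op 3 [order #3] market_buy(qty=7): fills=none; bids=[#2:3@103] asks=[-]
After op 4 [order #4] limit_sell(price=103, qty=2): fills=#2x#4:2@103; bids=[#2:1@103] asks=[-]
After op 5 cancel(order #2): fills=none; bids=[-] asks=[-]
After op 6 [order #5] limit_buy(price=96, qty=10): fills=none; bids=[#5:10@96] asks=[-]

Answer: bid=- ask=102
bid=103 ask=-
bid=103 ask=-
bid=103 ask=-
bid=- ask=-
bid=96 ask=-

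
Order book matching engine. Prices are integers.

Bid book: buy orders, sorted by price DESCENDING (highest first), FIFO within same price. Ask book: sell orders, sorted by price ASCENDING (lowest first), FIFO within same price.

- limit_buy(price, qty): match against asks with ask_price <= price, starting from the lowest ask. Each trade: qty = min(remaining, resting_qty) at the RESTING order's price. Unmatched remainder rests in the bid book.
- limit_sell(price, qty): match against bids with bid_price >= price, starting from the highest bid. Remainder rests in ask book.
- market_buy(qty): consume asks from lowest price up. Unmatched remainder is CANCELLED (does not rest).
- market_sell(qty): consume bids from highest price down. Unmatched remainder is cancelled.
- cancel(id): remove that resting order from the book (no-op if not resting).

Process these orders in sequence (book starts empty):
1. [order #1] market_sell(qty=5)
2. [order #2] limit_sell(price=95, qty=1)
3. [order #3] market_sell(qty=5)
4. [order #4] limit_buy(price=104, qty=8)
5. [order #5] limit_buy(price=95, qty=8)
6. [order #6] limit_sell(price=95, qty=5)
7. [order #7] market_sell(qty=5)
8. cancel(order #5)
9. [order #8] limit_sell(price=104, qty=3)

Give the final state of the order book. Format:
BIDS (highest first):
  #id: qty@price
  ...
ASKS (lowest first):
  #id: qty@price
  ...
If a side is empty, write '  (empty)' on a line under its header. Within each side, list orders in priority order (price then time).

After op 1 [order #1] market_sell(qty=5): fills=none; bids=[-] asks=[-]
After op 2 [order #2] limit_sell(price=95, qty=1): fills=none; bids=[-] asks=[#2:1@95]
After op 3 [order #3] market_sell(qty=5): fills=none; bids=[-] asks=[#2:1@95]
After op 4 [order #4] limit_buy(price=104, qty=8): fills=#4x#2:1@95; bids=[#4:7@104] asks=[-]
After op 5 [order #5] limit_buy(price=95, qty=8): fills=none; bids=[#4:7@104 #5:8@95] asks=[-]
After op 6 [order #6] limit_sell(price=95, qty=5): fills=#4x#6:5@104; bids=[#4:2@104 #5:8@95] asks=[-]
After op 7 [order #7] market_sell(qty=5): fills=#4x#7:2@104 #5x#7:3@95; bids=[#5:5@95] asks=[-]
After op 8 cancel(order #5): fills=none; bids=[-] asks=[-]
After op 9 [order #8] limit_sell(price=104, qty=3): fills=none; bids=[-] asks=[#8:3@104]

Answer: BIDS (highest first):
  (empty)
ASKS (lowest first):
  #8: 3@104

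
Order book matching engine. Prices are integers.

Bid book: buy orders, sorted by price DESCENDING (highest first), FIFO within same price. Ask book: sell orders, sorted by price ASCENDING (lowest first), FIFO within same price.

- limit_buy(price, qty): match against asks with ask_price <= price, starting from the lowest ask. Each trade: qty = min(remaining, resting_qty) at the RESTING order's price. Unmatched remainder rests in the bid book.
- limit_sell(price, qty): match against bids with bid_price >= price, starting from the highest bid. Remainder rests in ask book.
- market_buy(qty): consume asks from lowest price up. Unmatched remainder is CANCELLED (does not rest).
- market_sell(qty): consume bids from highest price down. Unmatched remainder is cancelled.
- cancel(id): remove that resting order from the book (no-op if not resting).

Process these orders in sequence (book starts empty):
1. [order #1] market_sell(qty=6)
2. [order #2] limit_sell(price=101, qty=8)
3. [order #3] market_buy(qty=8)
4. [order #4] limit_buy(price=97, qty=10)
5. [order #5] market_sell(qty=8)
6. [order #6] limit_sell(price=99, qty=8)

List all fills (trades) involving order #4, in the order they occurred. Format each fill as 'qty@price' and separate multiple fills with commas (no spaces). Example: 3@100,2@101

After op 1 [order #1] market_sell(qty=6): fills=none; bids=[-] asks=[-]
After op 2 [order #2] limit_sell(price=101, qty=8): fills=none; bids=[-] asks=[#2:8@101]
After op 3 [order #3] market_buy(qty=8): fills=#3x#2:8@101; bids=[-] asks=[-]
After op 4 [order #4] limit_buy(price=97, qty=10): fills=none; bids=[#4:10@97] asks=[-]
After op 5 [order #5] market_sell(qty=8): fills=#4x#5:8@97; bids=[#4:2@97] asks=[-]
After op 6 [order #6] limit_sell(price=99, qty=8): fills=none; bids=[#4:2@97] asks=[#6:8@99]

Answer: 8@97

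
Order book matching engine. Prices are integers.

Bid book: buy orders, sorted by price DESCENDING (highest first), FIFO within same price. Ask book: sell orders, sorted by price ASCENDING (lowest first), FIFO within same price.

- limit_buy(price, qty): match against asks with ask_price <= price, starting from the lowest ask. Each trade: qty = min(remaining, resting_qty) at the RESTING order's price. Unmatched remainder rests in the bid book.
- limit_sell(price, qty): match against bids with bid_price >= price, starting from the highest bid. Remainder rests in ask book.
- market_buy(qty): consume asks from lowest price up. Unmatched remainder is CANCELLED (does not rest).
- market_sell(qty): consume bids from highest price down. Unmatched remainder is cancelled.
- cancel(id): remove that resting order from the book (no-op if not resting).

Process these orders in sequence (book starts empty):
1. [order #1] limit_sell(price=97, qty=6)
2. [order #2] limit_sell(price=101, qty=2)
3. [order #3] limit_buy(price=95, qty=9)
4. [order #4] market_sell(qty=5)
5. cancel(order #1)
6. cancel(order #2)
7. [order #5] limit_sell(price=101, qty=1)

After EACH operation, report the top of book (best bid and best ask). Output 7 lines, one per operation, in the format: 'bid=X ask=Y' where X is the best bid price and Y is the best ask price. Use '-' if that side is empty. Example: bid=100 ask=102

After op 1 [order #1] limit_sell(price=97, qty=6): fills=none; bids=[-] asks=[#1:6@97]
After op 2 [order #2] limit_sell(price=101, qty=2): fills=none; bids=[-] asks=[#1:6@97 #2:2@101]
After op 3 [order #3] limit_buy(price=95, qty=9): fills=none; bids=[#3:9@95] asks=[#1:6@97 #2:2@101]
After op 4 [order #4] market_sell(qty=5): fills=#3x#4:5@95; bids=[#3:4@95] asks=[#1:6@97 #2:2@101]
After op 5 cancel(order #1): fills=none; bids=[#3:4@95] asks=[#2:2@101]
After op 6 cancel(order #2): fills=none; bids=[#3:4@95] asks=[-]
After op 7 [order #5] limit_sell(price=101, qty=1): fills=none; bids=[#3:4@95] asks=[#5:1@101]

Answer: bid=- ask=97
bid=- ask=97
bid=95 ask=97
bid=95 ask=97
bid=95 ask=101
bid=95 ask=-
bid=95 ask=101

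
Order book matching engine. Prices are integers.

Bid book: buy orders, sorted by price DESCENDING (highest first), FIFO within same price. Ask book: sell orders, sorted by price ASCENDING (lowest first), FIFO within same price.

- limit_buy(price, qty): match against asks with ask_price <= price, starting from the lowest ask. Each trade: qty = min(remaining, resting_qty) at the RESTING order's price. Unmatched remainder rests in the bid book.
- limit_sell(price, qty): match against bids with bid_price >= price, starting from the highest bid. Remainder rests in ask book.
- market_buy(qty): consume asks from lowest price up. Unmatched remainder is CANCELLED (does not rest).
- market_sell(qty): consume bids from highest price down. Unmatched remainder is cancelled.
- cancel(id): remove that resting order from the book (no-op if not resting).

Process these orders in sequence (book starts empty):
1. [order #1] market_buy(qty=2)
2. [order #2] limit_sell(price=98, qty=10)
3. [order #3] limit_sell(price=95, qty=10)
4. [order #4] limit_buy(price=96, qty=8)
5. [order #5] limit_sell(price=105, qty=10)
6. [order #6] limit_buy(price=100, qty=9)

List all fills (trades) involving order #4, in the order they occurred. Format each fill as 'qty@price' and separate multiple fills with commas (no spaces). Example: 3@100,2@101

After op 1 [order #1] market_buy(qty=2): fills=none; bids=[-] asks=[-]
After op 2 [order #2] limit_sell(price=98, qty=10): fills=none; bids=[-] asks=[#2:10@98]
After op 3 [order #3] limit_sell(price=95, qty=10): fills=none; bids=[-] asks=[#3:10@95 #2:10@98]
After op 4 [order #4] limit_buy(price=96, qty=8): fills=#4x#3:8@95; bids=[-] asks=[#3:2@95 #2:10@98]
After op 5 [order #5] limit_sell(price=105, qty=10): fills=none; bids=[-] asks=[#3:2@95 #2:10@98 #5:10@105]
After op 6 [order #6] limit_buy(price=100, qty=9): fills=#6x#3:2@95 #6x#2:7@98; bids=[-] asks=[#2:3@98 #5:10@105]

Answer: 8@95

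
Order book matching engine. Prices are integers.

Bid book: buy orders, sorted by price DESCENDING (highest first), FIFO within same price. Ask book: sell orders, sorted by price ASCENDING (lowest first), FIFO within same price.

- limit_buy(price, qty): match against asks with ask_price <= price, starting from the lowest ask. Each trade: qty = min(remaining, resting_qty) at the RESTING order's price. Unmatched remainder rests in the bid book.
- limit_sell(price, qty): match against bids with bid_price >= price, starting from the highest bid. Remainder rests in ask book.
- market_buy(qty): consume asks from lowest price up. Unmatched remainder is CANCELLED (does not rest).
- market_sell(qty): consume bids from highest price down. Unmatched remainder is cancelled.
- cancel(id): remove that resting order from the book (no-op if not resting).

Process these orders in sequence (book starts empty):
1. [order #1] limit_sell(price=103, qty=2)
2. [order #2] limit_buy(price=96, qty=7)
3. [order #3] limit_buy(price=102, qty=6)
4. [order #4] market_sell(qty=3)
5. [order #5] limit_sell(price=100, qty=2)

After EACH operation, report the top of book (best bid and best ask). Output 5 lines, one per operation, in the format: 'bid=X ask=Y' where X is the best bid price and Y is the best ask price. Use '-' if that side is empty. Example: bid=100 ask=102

After op 1 [order #1] limit_sell(price=103, qty=2): fills=none; bids=[-] asks=[#1:2@103]
After op 2 [order #2] limit_buy(price=96, qty=7): fills=none; bids=[#2:7@96] asks=[#1:2@103]
After op 3 [order #3] limit_buy(price=102, qty=6): fills=none; bids=[#3:6@102 #2:7@96] asks=[#1:2@103]
After op 4 [order #4] market_sell(qty=3): fills=#3x#4:3@102; bids=[#3:3@102 #2:7@96] asks=[#1:2@103]
After op 5 [order #5] limit_sell(price=100, qty=2): fills=#3x#5:2@102; bids=[#3:1@102 #2:7@96] asks=[#1:2@103]

Answer: bid=- ask=103
bid=96 ask=103
bid=102 ask=103
bid=102 ask=103
bid=102 ask=103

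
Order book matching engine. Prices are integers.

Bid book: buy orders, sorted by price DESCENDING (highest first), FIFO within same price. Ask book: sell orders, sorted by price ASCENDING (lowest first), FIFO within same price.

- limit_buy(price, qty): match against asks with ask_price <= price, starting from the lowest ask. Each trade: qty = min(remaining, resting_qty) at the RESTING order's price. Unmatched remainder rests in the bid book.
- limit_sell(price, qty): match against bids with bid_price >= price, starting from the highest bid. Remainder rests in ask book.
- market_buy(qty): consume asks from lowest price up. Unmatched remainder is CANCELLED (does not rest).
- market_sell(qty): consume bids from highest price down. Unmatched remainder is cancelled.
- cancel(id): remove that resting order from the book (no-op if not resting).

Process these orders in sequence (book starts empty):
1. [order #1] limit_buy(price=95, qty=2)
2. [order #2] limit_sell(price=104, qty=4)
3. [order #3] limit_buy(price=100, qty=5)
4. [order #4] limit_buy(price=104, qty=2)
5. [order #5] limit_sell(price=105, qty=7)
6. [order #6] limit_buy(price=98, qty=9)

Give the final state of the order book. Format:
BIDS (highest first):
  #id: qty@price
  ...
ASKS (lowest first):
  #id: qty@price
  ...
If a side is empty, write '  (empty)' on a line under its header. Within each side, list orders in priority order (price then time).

After op 1 [order #1] limit_buy(price=95, qty=2): fills=none; bids=[#1:2@95] asks=[-]
After op 2 [order #2] limit_sell(price=104, qty=4): fills=none; bids=[#1:2@95] asks=[#2:4@104]
After op 3 [order #3] limit_buy(price=100, qty=5): fills=none; bids=[#3:5@100 #1:2@95] asks=[#2:4@104]
After op 4 [order #4] limit_buy(price=104, qty=2): fills=#4x#2:2@104; bids=[#3:5@100 #1:2@95] asks=[#2:2@104]
After op 5 [order #5] limit_sell(price=105, qty=7): fills=none; bids=[#3:5@100 #1:2@95] asks=[#2:2@104 #5:7@105]
After op 6 [order #6] limit_buy(price=98, qty=9): fills=none; bids=[#3:5@100 #6:9@98 #1:2@95] asks=[#2:2@104 #5:7@105]

Answer: BIDS (highest first):
  #3: 5@100
  #6: 9@98
  #1: 2@95
ASKS (lowest first):
  #2: 2@104
  #5: 7@105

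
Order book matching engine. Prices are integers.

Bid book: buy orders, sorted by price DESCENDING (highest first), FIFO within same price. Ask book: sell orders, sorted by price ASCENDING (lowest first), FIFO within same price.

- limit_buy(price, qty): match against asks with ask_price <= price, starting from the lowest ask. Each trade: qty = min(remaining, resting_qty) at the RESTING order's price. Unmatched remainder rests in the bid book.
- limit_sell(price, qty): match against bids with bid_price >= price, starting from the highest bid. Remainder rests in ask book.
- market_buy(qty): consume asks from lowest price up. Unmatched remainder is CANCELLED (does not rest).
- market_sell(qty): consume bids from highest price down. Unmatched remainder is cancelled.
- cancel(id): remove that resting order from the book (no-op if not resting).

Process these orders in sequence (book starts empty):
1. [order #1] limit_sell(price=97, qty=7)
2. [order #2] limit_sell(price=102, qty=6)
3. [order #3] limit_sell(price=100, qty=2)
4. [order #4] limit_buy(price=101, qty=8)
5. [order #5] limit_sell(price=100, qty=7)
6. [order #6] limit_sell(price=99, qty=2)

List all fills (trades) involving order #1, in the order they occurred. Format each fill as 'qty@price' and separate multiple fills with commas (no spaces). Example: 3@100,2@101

Answer: 7@97

Derivation:
After op 1 [order #1] limit_sell(price=97, qty=7): fills=none; bids=[-] asks=[#1:7@97]
After op 2 [order #2] limit_sell(price=102, qty=6): fills=none; bids=[-] asks=[#1:7@97 #2:6@102]
After op 3 [order #3] limit_sell(price=100, qty=2): fills=none; bids=[-] asks=[#1:7@97 #3:2@100 #2:6@102]
After op 4 [order #4] limit_buy(price=101, qty=8): fills=#4x#1:7@97 #4x#3:1@100; bids=[-] asks=[#3:1@100 #2:6@102]
After op 5 [order #5] limit_sell(price=100, qty=7): fills=none; bids=[-] asks=[#3:1@100 #5:7@100 #2:6@102]
After op 6 [order #6] limit_sell(price=99, qty=2): fills=none; bids=[-] asks=[#6:2@99 #3:1@100 #5:7@100 #2:6@102]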